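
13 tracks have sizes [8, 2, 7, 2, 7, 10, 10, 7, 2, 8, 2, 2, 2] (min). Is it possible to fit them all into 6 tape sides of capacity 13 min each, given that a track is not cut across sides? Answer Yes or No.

No

Total = 69 min; ⌈69/13⌉ = 6.
7 tracks each exceed half the capacity and cannot share a side, forcing at least 7 tape sides.
At least 7 tape sides are required, but only 6 are allowed.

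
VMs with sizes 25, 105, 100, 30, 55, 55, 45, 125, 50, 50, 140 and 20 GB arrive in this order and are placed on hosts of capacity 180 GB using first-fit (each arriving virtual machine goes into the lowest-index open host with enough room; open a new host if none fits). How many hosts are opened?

5

  25 → host 1 (new)  [load 25/180]
  105 → host 1  [load 130/180]
  100 → host 2 (new)  [load 100/180]
  30 → host 1  [load 160/180]
  55 → host 2  [load 155/180]
  55 → host 3 (new)  [load 55/180]
  45 → host 3  [load 100/180]
  125 → host 4 (new)  [load 125/180]
  50 → host 3  [load 150/180]
  50 → host 4  [load 175/180]
  140 → host 5 (new)  [load 140/180]
  20 → host 1  [load 180/180]
5 hosts opened.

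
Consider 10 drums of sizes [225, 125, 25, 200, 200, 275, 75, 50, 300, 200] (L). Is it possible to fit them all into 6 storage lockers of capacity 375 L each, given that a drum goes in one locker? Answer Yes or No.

A valid assignment using 6 storage lockers:
  locker 1: 300 + 75 = 375
  locker 2: 275 + 50 + 25 = 350
  locker 3: 225 + 125 = 350
  locker 4: 200 = 200
  locker 5: 200 = 200
  locker 6: 200 = 200
Every load is within 375 L, so 6 storage lockers suffice.

Yes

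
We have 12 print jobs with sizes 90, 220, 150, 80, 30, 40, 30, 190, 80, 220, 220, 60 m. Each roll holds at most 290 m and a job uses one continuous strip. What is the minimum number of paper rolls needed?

Total = 220 + 220 + 220 + 190 + 150 + 90 + 80 + 80 + 60 + 40 + 30 + 30 = 1410 m.
Lower bound: ⌈1410/290⌉ = 5 paper rolls.
A packing using 6 paper rolls:
  roll 1: 220 + 60 = 280
  roll 2: 220 + 40 + 30 = 290
  roll 3: 220 + 30 = 250
  roll 4: 190 + 90 = 280
  roll 5: 150 + 80 = 230
  roll 6: 80 = 80
No arrangement into 5 paper rolls stays within capacity, so 6 is optimal.

6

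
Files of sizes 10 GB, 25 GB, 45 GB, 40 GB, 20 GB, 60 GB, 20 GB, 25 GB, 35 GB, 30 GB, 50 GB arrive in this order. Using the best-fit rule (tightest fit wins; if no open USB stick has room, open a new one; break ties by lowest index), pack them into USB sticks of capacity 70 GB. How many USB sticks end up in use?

  10 → USB stick 1 (new)  [load 10/70]
  25 → USB stick 1  [load 35/70]
  45 → USB stick 2 (new)  [load 45/70]
  40 → USB stick 3 (new)  [load 40/70]
  20 → USB stick 2  [load 65/70]
  60 → USB stick 4 (new)  [load 60/70]
  20 → USB stick 3  [load 60/70]
  25 → USB stick 1  [load 60/70]
  35 → USB stick 5 (new)  [load 35/70]
  30 → USB stick 5  [load 65/70]
  50 → USB stick 6 (new)  [load 50/70]
6 USB sticks opened.

6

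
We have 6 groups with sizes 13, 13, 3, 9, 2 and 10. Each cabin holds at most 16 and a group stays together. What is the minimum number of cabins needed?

4

Total = 13 + 13 + 10 + 9 + 3 + 2 = 50.
Lower bound: ⌈50/16⌉ = 4 cabins.
A packing using 4 cabins:
  cabin 1: 13 + 3 = 16
  cabin 2: 13 + 2 = 15
  cabin 3: 10 = 10
  cabin 4: 9 = 9
This matches the lower bound, so 4 is optimal.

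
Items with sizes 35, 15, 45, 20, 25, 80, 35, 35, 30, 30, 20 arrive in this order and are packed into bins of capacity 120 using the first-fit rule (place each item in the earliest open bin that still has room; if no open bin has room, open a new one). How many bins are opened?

  35 → bin 1 (new)  [load 35/120]
  15 → bin 1  [load 50/120]
  45 → bin 1  [load 95/120]
  20 → bin 1  [load 115/120]
  25 → bin 2 (new)  [load 25/120]
  80 → bin 2  [load 105/120]
  35 → bin 3 (new)  [load 35/120]
  35 → bin 3  [load 70/120]
  30 → bin 3  [load 100/120]
  30 → bin 4 (new)  [load 30/120]
  20 → bin 3  [load 120/120]
4 bins opened.

4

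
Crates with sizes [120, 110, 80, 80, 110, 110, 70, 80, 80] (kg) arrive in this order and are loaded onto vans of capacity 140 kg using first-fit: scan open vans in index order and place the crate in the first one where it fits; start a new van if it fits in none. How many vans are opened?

9

  120 → van 1 (new)  [load 120/140]
  110 → van 2 (new)  [load 110/140]
  80 → van 3 (new)  [load 80/140]
  80 → van 4 (new)  [load 80/140]
  110 → van 5 (new)  [load 110/140]
  110 → van 6 (new)  [load 110/140]
  70 → van 7 (new)  [load 70/140]
  80 → van 8 (new)  [load 80/140]
  80 → van 9 (new)  [load 80/140]
9 vans opened.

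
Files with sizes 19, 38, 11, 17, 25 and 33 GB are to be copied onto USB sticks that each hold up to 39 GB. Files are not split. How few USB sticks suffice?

Total = 38 + 33 + 25 + 19 + 17 + 11 = 143 GB.
Lower bound: ⌈143/39⌉ = 4 USB sticks.
A packing using 4 USB sticks:
  USB stick 1: 38 = 38
  USB stick 2: 33 = 33
  USB stick 3: 25 + 11 = 36
  USB stick 4: 19 + 17 = 36
This matches the lower bound, so 4 is optimal.

4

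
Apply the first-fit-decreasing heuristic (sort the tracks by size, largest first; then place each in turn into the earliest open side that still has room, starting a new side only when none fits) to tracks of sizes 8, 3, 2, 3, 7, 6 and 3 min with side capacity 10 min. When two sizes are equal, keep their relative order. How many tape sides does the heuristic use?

4

Sorted descending: 8, 7, 6, 3, 3, 3, 2.
  8 → side 1 (new)  [load 8/10]
  7 → side 2 (new)  [load 7/10]
  6 → side 3 (new)  [load 6/10]
  3 → side 2  [load 10/10]
  3 → side 3  [load 9/10]
  3 → side 4 (new)  [load 3/10]
  2 → side 1  [load 10/10]
4 tape sides opened.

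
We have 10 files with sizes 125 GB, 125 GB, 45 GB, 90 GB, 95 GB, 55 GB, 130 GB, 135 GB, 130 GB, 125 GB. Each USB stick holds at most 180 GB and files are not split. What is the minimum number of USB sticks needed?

8

Total = 135 + 130 + 130 + 125 + 125 + 125 + 95 + 90 + 55 + 45 = 1055 GB.
Lower bound: ⌈1055/180⌉ = 6 USB sticks.
Also, 7 files each exceed 90 GB, and no two of those can share a USB stick, so at least 7 USB sticks are needed.
A packing using 8 USB sticks:
  USB stick 1: 135 + 45 = 180
  USB stick 2: 130 = 130
  USB stick 3: 130 = 130
  USB stick 4: 125 + 55 = 180
  USB stick 5: 125 = 125
  USB stick 6: 125 = 125
  USB stick 7: 95 = 95
  USB stick 8: 90 = 90
No arrangement into 7 USB sticks stays within capacity, so 8 is optimal.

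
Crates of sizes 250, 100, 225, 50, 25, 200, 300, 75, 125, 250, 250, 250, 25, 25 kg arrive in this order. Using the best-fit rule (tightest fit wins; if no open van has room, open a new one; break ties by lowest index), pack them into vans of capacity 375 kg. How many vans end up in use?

  250 → van 1 (new)  [load 250/375]
  100 → van 1  [load 350/375]
  225 → van 2 (new)  [load 225/375]
  50 → van 2  [load 275/375]
  25 → van 1  [load 375/375]
  200 → van 3 (new)  [load 200/375]
  300 → van 4 (new)  [load 300/375]
  75 → van 4  [load 375/375]
  125 → van 3  [load 325/375]
  250 → van 5 (new)  [load 250/375]
  250 → van 6 (new)  [load 250/375]
  250 → van 7 (new)  [load 250/375]
  25 → van 3  [load 350/375]
  25 → van 3  [load 375/375]
7 vans opened.

7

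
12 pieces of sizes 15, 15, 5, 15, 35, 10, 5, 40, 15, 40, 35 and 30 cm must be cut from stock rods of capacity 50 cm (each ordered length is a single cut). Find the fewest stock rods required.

Total = 40 + 40 + 35 + 35 + 30 + 15 + 15 + 15 + 15 + 10 + 5 + 5 = 260 cm.
Lower bound: ⌈260/50⌉ = 6 stock rods.
A packing using 6 stock rods:
  stock rod 1: 40 + 10 = 50
  stock rod 2: 40 + 5 + 5 = 50
  stock rod 3: 35 + 15 = 50
  stock rod 4: 35 + 15 = 50
  stock rod 5: 30 + 15 = 45
  stock rod 6: 15 = 15
This matches the lower bound, so 6 is optimal.

6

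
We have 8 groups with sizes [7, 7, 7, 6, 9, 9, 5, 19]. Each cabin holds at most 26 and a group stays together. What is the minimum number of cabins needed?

Total = 19 + 9 + 9 + 7 + 7 + 7 + 6 + 5 = 69.
Lower bound: ⌈69/26⌉ = 3 cabins.
A packing using 3 cabins:
  cabin 1: 19 + 7 = 26
  cabin 2: 9 + 9 + 7 = 25
  cabin 3: 7 + 6 + 5 = 18
This matches the lower bound, so 3 is optimal.

3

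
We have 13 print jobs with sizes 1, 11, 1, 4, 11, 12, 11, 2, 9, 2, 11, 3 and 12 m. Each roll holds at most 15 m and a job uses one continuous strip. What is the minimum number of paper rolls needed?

Total = 12 + 12 + 11 + 11 + 11 + 11 + 9 + 4 + 3 + 2 + 2 + 1 + 1 = 90 m.
Lower bound: ⌈90/15⌉ = 6 paper rolls.
Also, 7 print jobs each exceed 15/2 m, and no two of those can share a roll, so at least 7 paper rolls are needed.
A packing using 7 paper rolls:
  roll 1: 12 + 3 = 15
  roll 2: 12 + 2 + 1 = 15
  roll 3: 11 + 4 = 15
  roll 4: 11 + 2 + 1 = 14
  roll 5: 11 = 11
  roll 6: 11 = 11
  roll 7: 9 = 9
This matches the lower bound, so 7 is optimal.

7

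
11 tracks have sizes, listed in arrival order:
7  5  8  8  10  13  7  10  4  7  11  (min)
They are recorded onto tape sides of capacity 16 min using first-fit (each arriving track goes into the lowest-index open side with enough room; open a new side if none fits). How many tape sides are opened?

  7 → side 1 (new)  [load 7/16]
  5 → side 1  [load 12/16]
  8 → side 2 (new)  [load 8/16]
  8 → side 2  [load 16/16]
  10 → side 3 (new)  [load 10/16]
  13 → side 4 (new)  [load 13/16]
  7 → side 5 (new)  [load 7/16]
  10 → side 6 (new)  [load 10/16]
  4 → side 1  [load 16/16]
  7 → side 5  [load 14/16]
  11 → side 7 (new)  [load 11/16]
7 tape sides opened.

7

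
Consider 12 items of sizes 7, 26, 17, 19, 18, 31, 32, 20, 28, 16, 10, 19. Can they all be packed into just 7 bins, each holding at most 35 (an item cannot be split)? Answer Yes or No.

No

Total = 243; ⌈243/35⌉ = 7.
8 items each exceed half the capacity and cannot share a bin, forcing at least 8 bins.
At least 8 bins are required, but only 7 are allowed.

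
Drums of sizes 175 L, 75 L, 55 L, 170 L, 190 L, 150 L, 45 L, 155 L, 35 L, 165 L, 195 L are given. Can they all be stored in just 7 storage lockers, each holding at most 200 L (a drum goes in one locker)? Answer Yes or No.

Total = 1410 L; ⌈1410/200⌉ = 8.
At least 8 storage lockers are required, but only 7 are allowed.

No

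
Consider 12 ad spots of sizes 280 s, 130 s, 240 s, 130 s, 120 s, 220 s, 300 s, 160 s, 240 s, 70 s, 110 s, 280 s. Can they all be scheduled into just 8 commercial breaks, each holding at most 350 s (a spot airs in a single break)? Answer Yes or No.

Yes

A valid assignment using 8 commercial breaks:
  break 1: 300 = 300
  break 2: 280 + 70 = 350
  break 3: 280 = 280
  break 4: 240 + 110 = 350
  break 5: 240 = 240
  break 6: 220 + 130 = 350
  break 7: 160 + 130 = 290
  break 8: 120 = 120
Every load is within 350 s, so 8 commercial breaks suffice.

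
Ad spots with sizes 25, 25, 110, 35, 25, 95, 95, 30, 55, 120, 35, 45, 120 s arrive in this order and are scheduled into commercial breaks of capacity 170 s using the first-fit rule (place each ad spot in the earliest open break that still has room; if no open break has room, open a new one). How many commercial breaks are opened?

  25 → break 1 (new)  [load 25/170]
  25 → break 1  [load 50/170]
  110 → break 1  [load 160/170]
  35 → break 2 (new)  [load 35/170]
  25 → break 2  [load 60/170]
  95 → break 2  [load 155/170]
  95 → break 3 (new)  [load 95/170]
  30 → break 3  [load 125/170]
  55 → break 4 (new)  [load 55/170]
  120 → break 5 (new)  [load 120/170]
  35 → break 3  [load 160/170]
  45 → break 4  [load 100/170]
  120 → break 6 (new)  [load 120/170]
6 commercial breaks opened.

6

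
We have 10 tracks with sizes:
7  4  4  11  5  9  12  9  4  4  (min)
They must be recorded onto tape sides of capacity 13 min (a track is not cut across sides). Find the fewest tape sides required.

Total = 12 + 11 + 9 + 9 + 7 + 5 + 4 + 4 + 4 + 4 = 69 min.
Lower bound: ⌈69/13⌉ = 6 tape sides.
A packing using 6 tape sides:
  side 1: 12 = 12
  side 2: 11 = 11
  side 3: 9 + 4 = 13
  side 4: 9 + 4 = 13
  side 5: 7 + 5 = 12
  side 6: 4 + 4 = 8
This matches the lower bound, so 6 is optimal.

6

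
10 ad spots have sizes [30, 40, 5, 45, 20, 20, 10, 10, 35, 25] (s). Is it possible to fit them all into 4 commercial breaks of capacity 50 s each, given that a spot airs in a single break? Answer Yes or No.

No

Total = 240 s; ⌈240/50⌉ = 5.
At least 5 commercial breaks are required, but only 4 are allowed.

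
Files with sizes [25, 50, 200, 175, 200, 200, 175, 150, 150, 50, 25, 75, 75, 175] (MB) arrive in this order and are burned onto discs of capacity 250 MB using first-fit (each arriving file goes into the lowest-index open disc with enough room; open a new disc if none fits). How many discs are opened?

  25 → disc 1 (new)  [load 25/250]
  50 → disc 1  [load 75/250]
  200 → disc 2 (new)  [load 200/250]
  175 → disc 1  [load 250/250]
  200 → disc 3 (new)  [load 200/250]
  200 → disc 4 (new)  [load 200/250]
  175 → disc 5 (new)  [load 175/250]
  150 → disc 6 (new)  [load 150/250]
  150 → disc 7 (new)  [load 150/250]
  50 → disc 2  [load 250/250]
  25 → disc 3  [load 225/250]
  75 → disc 5  [load 250/250]
  75 → disc 6  [load 225/250]
  175 → disc 8 (new)  [load 175/250]
8 discs opened.

8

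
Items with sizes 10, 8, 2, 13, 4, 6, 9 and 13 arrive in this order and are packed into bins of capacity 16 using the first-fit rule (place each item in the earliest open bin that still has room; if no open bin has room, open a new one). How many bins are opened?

5

  10 → bin 1 (new)  [load 10/16]
  8 → bin 2 (new)  [load 8/16]
  2 → bin 1  [load 12/16]
  13 → bin 3 (new)  [load 13/16]
  4 → bin 1  [load 16/16]
  6 → bin 2  [load 14/16]
  9 → bin 4 (new)  [load 9/16]
  13 → bin 5 (new)  [load 13/16]
5 bins opened.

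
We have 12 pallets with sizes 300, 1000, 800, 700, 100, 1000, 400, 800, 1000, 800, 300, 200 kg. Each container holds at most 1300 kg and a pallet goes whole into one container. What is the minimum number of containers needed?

7

Total = 1000 + 1000 + 1000 + 800 + 800 + 800 + 700 + 400 + 300 + 300 + 200 + 100 = 7400 kg.
Lower bound: ⌈7400/1300⌉ = 6 containers.
Also, 7 pallets each exceed 650 kg, and no two of those can share a container, so at least 7 containers are needed.
A packing using 7 containers:
  container 1: 1000 + 300 = 1300
  container 2: 1000 + 300 = 1300
  container 3: 1000 + 200 + 100 = 1300
  container 4: 800 + 400 = 1200
  container 5: 800 = 800
  container 6: 800 = 800
  container 7: 700 = 700
This matches the lower bound, so 7 is optimal.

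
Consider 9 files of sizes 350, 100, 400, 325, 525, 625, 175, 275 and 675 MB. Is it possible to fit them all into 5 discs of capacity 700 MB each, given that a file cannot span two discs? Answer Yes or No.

Total = 3450 MB; ⌈3450/700⌉ = 5.
The bound of 5 does not rule out 5, but exhaustive search shows no assignment into 5 discs of capacity 700 MB exists — the minimum is 6.

No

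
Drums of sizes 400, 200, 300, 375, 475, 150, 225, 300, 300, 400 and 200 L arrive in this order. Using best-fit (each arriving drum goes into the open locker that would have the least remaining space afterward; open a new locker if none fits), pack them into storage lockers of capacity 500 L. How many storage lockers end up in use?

  400 → locker 1 (new)  [load 400/500]
  200 → locker 2 (new)  [load 200/500]
  300 → locker 2  [load 500/500]
  375 → locker 3 (new)  [load 375/500]
  475 → locker 4 (new)  [load 475/500]
  150 → locker 5 (new)  [load 150/500]
  225 → locker 5  [load 375/500]
  300 → locker 6 (new)  [load 300/500]
  300 → locker 7 (new)  [load 300/500]
  400 → locker 8 (new)  [load 400/500]
  200 → locker 6  [load 500/500]
8 storage lockers opened.

8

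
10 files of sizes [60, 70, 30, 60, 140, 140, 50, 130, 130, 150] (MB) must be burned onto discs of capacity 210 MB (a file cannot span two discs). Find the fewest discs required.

5

Total = 150 + 140 + 140 + 130 + 130 + 70 + 60 + 60 + 50 + 30 = 960 MB.
Lower bound: ⌈960/210⌉ = 5 discs.
A packing using 5 discs:
  disc 1: 150 + 60 = 210
  disc 2: 140 + 70 = 210
  disc 3: 140 + 60 = 200
  disc 4: 130 + 50 + 30 = 210
  disc 5: 130 = 130
This matches the lower bound, so 5 is optimal.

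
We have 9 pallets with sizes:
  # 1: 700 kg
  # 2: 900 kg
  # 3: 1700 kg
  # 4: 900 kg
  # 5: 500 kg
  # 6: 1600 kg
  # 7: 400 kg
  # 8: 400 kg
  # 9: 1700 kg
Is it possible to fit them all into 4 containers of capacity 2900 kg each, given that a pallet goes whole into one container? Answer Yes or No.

Yes

A valid assignment using 4 containers:
  container 1: 1700 + 900 = 2600
  container 2: 1700 + 900 = 2600
  container 3: 1600 + 700 + 500 = 2800
  container 4: 400 + 400 = 800
Every load is within 2900 kg, so 4 containers suffice.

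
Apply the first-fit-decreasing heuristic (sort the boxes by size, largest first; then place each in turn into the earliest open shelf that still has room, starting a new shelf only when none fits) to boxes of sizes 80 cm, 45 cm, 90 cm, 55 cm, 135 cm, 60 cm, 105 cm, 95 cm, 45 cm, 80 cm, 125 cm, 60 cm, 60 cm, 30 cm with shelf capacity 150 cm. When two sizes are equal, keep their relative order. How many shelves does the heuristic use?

Sorted descending: 135, 125, 105, 95, 90, 80, 80, 60, 60, 60, 55, 45, 45, 30.
  135 → shelf 1 (new)  [load 135/150]
  125 → shelf 2 (new)  [load 125/150]
  105 → shelf 3 (new)  [load 105/150]
  95 → shelf 4 (new)  [load 95/150]
  90 → shelf 5 (new)  [load 90/150]
  80 → shelf 6 (new)  [load 80/150]
  80 → shelf 7 (new)  [load 80/150]
  60 → shelf 5  [load 150/150]
  60 → shelf 6  [load 140/150]
  60 → shelf 7  [load 140/150]
  55 → shelf 4  [load 150/150]
  45 → shelf 3  [load 150/150]
  45 → shelf 8 (new)  [load 45/150]
  30 → shelf 8  [load 75/150]
8 shelves opened.

8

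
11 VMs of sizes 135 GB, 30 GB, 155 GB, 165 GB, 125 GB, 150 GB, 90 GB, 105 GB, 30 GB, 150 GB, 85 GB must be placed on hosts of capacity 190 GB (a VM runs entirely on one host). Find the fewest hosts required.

Total = 165 + 155 + 150 + 150 + 135 + 125 + 105 + 90 + 85 + 30 + 30 = 1220 GB.
Lower bound: ⌈1220/190⌉ = 7 hosts.
A packing using 8 hosts:
  host 1: 165 = 165
  host 2: 155 + 30 = 185
  host 3: 150 + 30 = 180
  host 4: 150 = 150
  host 5: 135 = 135
  host 6: 125 = 125
  host 7: 105 + 85 = 190
  host 8: 90 = 90
No arrangement into 7 hosts stays within capacity, so 8 is optimal.

8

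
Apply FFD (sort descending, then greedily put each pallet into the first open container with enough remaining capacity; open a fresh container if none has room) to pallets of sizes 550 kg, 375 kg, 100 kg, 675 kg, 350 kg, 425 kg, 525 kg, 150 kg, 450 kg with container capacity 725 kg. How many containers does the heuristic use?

6

Sorted descending: 675, 550, 525, 450, 425, 375, 350, 150, 100.
  675 → container 1 (new)  [load 675/725]
  550 → container 2 (new)  [load 550/725]
  525 → container 3 (new)  [load 525/725]
  450 → container 4 (new)  [load 450/725]
  425 → container 5 (new)  [load 425/725]
  375 → container 6 (new)  [load 375/725]
  350 → container 6  [load 725/725]
  150 → container 2  [load 700/725]
  100 → container 3  [load 625/725]
6 containers opened.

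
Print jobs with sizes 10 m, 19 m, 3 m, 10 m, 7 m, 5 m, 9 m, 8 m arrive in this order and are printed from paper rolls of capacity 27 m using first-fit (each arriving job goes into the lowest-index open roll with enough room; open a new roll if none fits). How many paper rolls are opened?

3

  10 → roll 1 (new)  [load 10/27]
  19 → roll 2 (new)  [load 19/27]
  3 → roll 1  [load 13/27]
  10 → roll 1  [load 23/27]
  7 → roll 2  [load 26/27]
  5 → roll 3 (new)  [load 5/27]
  9 → roll 3  [load 14/27]
  8 → roll 3  [load 22/27]
3 paper rolls opened.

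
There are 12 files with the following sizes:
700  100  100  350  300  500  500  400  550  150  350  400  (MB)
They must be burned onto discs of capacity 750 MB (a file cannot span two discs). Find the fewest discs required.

7

Total = 700 + 550 + 500 + 500 + 400 + 400 + 350 + 350 + 300 + 150 + 100 + 100 = 4400 MB.
Lower bound: ⌈4400/750⌉ = 6 discs.
A packing using 7 discs:
  disc 1: 700 = 700
  disc 2: 550 + 150 = 700
  disc 3: 500 + 100 + 100 = 700
  disc 4: 500 = 500
  disc 5: 400 + 350 = 750
  disc 6: 400 + 350 = 750
  disc 7: 300 = 300
No arrangement into 6 discs stays within capacity, so 7 is optimal.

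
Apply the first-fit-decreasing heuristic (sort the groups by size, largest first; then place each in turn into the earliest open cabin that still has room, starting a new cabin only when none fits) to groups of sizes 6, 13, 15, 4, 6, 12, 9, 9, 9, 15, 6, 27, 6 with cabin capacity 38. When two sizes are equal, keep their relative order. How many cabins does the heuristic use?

Sorted descending: 27, 15, 15, 13, 12, 9, 9, 9, 6, 6, 6, 6, 4.
  27 → cabin 1 (new)  [load 27/38]
  15 → cabin 2 (new)  [load 15/38]
  15 → cabin 2  [load 30/38]
  13 → cabin 3 (new)  [load 13/38]
  12 → cabin 3  [load 25/38]
  9 → cabin 1  [load 36/38]
  9 → cabin 3  [load 34/38]
  9 → cabin 4 (new)  [load 9/38]
  6 → cabin 2  [load 36/38]
  6 → cabin 4  [load 15/38]
  6 → cabin 4  [load 21/38]
  6 → cabin 4  [load 27/38]
  4 → cabin 3  [load 38/38]
4 cabins opened.

4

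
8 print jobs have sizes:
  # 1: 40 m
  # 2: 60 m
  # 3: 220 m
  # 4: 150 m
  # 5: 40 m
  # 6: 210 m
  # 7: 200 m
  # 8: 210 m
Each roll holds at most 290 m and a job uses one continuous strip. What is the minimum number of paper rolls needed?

Total = 220 + 210 + 210 + 200 + 150 + 60 + 40 + 40 = 1130 m.
Lower bound: ⌈1130/290⌉ = 4 paper rolls.
Also, 5 print jobs each exceed 145 m, and no two of those can share a roll, so at least 5 paper rolls are needed.
A packing using 5 paper rolls:
  roll 1: 220 + 60 = 280
  roll 2: 210 + 40 + 40 = 290
  roll 3: 210 = 210
  roll 4: 200 = 200
  roll 5: 150 = 150
This matches the lower bound, so 5 is optimal.

5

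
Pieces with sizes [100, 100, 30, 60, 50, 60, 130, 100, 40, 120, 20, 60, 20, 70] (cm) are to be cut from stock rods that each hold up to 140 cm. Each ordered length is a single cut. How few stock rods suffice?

Total = 130 + 120 + 100 + 100 + 100 + 70 + 60 + 60 + 60 + 50 + 40 + 30 + 20 + 20 = 960 cm.
Lower bound: ⌈960/140⌉ = 7 stock rods.
A packing using 8 stock rods:
  stock rod 1: 130 = 130
  stock rod 2: 120 + 20 = 140
  stock rod 3: 100 + 40 = 140
  stock rod 4: 100 + 30 = 130
  stock rod 5: 100 + 20 = 120
  stock rod 6: 70 + 60 = 130
  stock rod 7: 60 + 60 = 120
  stock rod 8: 50 = 50
No arrangement into 7 stock rods stays within capacity, so 8 is optimal.

8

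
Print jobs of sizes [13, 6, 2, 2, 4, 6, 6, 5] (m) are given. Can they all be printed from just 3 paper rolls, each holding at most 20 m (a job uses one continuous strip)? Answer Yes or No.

Yes

A valid assignment using 3 paper rolls:
  roll 1: 13 + 6 = 19
  roll 2: 6 + 6 + 5 + 2 = 19
  roll 3: 4 + 2 = 6
Every load is within 20 m, so 3 paper rolls suffice.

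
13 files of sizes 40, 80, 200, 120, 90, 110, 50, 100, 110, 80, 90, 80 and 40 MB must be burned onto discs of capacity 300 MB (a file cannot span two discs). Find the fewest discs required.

4

Total = 200 + 120 + 110 + 110 + 100 + 90 + 90 + 80 + 80 + 80 + 50 + 40 + 40 = 1190 MB.
Lower bound: ⌈1190/300⌉ = 4 discs.
A packing using 4 discs:
  disc 1: 200 + 100 = 300
  disc 2: 120 + 90 + 90 = 300
  disc 3: 110 + 110 + 80 = 300
  disc 4: 80 + 80 + 50 + 40 + 40 = 290
This matches the lower bound, so 4 is optimal.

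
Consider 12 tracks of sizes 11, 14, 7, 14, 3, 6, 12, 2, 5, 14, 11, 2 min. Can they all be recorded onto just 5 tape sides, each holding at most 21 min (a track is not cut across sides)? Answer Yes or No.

Total = 101 min; ⌈101/21⌉ = 5.
6 tracks each exceed half the capacity and cannot share a side, forcing at least 6 tape sides.
At least 6 tape sides are required, but only 5 are allowed.

No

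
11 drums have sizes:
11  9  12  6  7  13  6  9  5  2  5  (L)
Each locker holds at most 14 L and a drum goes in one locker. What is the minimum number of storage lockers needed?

7

Total = 13 + 12 + 11 + 9 + 9 + 7 + 6 + 6 + 5 + 5 + 2 = 85 L.
Lower bound: ⌈85/14⌉ = 7 storage lockers.
A packing using 7 storage lockers:
  locker 1: 13 = 13
  locker 2: 12 + 2 = 14
  locker 3: 11 = 11
  locker 4: 9 + 5 = 14
  locker 5: 9 + 5 = 14
  locker 6: 7 + 6 = 13
  locker 7: 6 = 6
This matches the lower bound, so 7 is optimal.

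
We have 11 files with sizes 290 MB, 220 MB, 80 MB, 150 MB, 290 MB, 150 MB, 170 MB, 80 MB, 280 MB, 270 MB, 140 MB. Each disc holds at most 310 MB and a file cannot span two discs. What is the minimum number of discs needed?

8

Total = 290 + 290 + 280 + 270 + 220 + 170 + 150 + 150 + 140 + 80 + 80 = 2120 MB.
Lower bound: ⌈2120/310⌉ = 7 discs.
A packing using 8 discs:
  disc 1: 290 = 290
  disc 2: 290 = 290
  disc 3: 280 = 280
  disc 4: 270 = 270
  disc 5: 220 + 80 = 300
  disc 6: 170 + 140 = 310
  disc 7: 150 + 150 = 300
  disc 8: 80 = 80
No arrangement into 7 discs stays within capacity, so 8 is optimal.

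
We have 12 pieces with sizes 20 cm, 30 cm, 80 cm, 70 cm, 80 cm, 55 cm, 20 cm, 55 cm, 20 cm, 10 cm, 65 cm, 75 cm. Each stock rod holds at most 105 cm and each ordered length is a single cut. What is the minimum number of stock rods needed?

7

Total = 80 + 80 + 75 + 70 + 65 + 55 + 55 + 30 + 20 + 20 + 20 + 10 = 580 cm.
Lower bound: ⌈580/105⌉ = 6 stock rods.
Also, 7 pieces each exceed 105/2 cm, and no two of those can share a stock rod, so at least 7 stock rods are needed.
A packing using 7 stock rods:
  stock rod 1: 80 + 20 = 100
  stock rod 2: 80 + 20 = 100
  stock rod 3: 75 + 30 = 105
  stock rod 4: 70 + 20 + 10 = 100
  stock rod 5: 65 = 65
  stock rod 6: 55 = 55
  stock rod 7: 55 = 55
This matches the lower bound, so 7 is optimal.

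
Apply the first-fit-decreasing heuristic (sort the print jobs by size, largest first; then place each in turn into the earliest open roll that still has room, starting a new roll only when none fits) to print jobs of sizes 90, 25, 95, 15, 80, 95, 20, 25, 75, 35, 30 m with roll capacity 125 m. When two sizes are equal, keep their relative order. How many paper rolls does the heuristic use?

5

Sorted descending: 95, 95, 90, 80, 75, 35, 30, 25, 25, 20, 15.
  95 → roll 1 (new)  [load 95/125]
  95 → roll 2 (new)  [load 95/125]
  90 → roll 3 (new)  [load 90/125]
  80 → roll 4 (new)  [load 80/125]
  75 → roll 5 (new)  [load 75/125]
  35 → roll 3  [load 125/125]
  30 → roll 1  [load 125/125]
  25 → roll 2  [load 120/125]
  25 → roll 4  [load 105/125]
  20 → roll 4  [load 125/125]
  15 → roll 5  [load 90/125]
5 paper rolls opened.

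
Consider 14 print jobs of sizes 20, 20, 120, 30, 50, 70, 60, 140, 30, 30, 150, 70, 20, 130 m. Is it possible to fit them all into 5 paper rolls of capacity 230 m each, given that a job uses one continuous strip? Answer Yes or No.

A valid assignment using 5 paper rolls:
  roll 1: 150 + 70 = 220
  roll 2: 140 + 70 + 20 = 230
  roll 3: 130 + 60 + 30 = 220
  roll 4: 120 + 50 + 30 + 30 = 230
  roll 5: 20 + 20 = 40
Every load is within 230 m, so 5 paper rolls suffice.

Yes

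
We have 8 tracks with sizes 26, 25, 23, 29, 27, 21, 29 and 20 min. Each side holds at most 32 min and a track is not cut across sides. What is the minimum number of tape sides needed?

Total = 29 + 29 + 27 + 26 + 25 + 23 + 21 + 20 = 200 min.
Lower bound: ⌈200/32⌉ = 7 tape sides.
Also, 8 tracks each exceed 16 min, and no two of those can share a side, so at least 8 tape sides are needed.
A packing using 8 tape sides:
  side 1: 29 = 29
  side 2: 29 = 29
  side 3: 27 = 27
  side 4: 26 = 26
  side 5: 25 = 25
  side 6: 23 = 23
  side 7: 21 = 21
  side 8: 20 = 20
This matches the lower bound, so 8 is optimal.

8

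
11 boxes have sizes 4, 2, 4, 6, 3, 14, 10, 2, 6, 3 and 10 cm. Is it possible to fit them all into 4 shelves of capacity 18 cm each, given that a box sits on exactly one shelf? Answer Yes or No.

Yes

A valid assignment using 4 shelves:
  shelf 1: 14 + 4 = 18
  shelf 2: 10 + 6 + 2 = 18
  shelf 3: 10 + 6 + 2 = 18
  shelf 4: 4 + 3 + 3 = 10
Every load is within 18 cm, so 4 shelves suffice.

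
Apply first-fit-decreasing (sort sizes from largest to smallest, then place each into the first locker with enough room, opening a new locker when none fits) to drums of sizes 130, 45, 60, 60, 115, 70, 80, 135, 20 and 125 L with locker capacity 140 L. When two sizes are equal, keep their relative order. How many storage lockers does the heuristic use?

7

Sorted descending: 135, 130, 125, 115, 80, 70, 60, 60, 45, 20.
  135 → locker 1 (new)  [load 135/140]
  130 → locker 2 (new)  [load 130/140]
  125 → locker 3 (new)  [load 125/140]
  115 → locker 4 (new)  [load 115/140]
  80 → locker 5 (new)  [load 80/140]
  70 → locker 6 (new)  [load 70/140]
  60 → locker 5  [load 140/140]
  60 → locker 6  [load 130/140]
  45 → locker 7 (new)  [load 45/140]
  20 → locker 4  [load 135/140]
7 storage lockers opened.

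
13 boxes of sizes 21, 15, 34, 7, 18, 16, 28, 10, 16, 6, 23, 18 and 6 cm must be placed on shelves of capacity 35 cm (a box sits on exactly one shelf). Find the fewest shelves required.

Total = 34 + 28 + 23 + 21 + 18 + 18 + 16 + 16 + 15 + 10 + 7 + 6 + 6 = 218 cm.
Lower bound: ⌈218/35⌉ = 7 shelves.
A packing using 7 shelves:
  shelf 1: 34 = 34
  shelf 2: 28 + 7 = 35
  shelf 3: 23 + 10 = 33
  shelf 4: 21 + 6 + 6 = 33
  shelf 5: 18 + 16 = 34
  shelf 6: 18 + 16 = 34
  shelf 7: 15 = 15
This matches the lower bound, so 7 is optimal.

7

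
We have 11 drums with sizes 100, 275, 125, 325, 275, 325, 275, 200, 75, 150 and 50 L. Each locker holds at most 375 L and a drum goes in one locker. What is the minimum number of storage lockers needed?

7

Total = 325 + 325 + 275 + 275 + 275 + 200 + 150 + 125 + 100 + 75 + 50 = 2175 L.
Lower bound: ⌈2175/375⌉ = 6 storage lockers.
A packing using 7 storage lockers:
  locker 1: 325 + 50 = 375
  locker 2: 325 = 325
  locker 3: 275 + 100 = 375
  locker 4: 275 + 75 = 350
  locker 5: 275 = 275
  locker 6: 200 + 150 = 350
  locker 7: 125 = 125
No arrangement into 6 storage lockers stays within capacity, so 7 is optimal.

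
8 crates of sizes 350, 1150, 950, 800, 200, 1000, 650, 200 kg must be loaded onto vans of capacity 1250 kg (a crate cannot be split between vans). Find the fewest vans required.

Total = 1150 + 1000 + 950 + 800 + 650 + 350 + 200 + 200 = 5300 kg.
Lower bound: ⌈5300/1250⌉ = 5 vans.
A packing using 5 vans:
  van 1: 1150 = 1150
  van 2: 1000 + 200 = 1200
  van 3: 950 + 200 = 1150
  van 4: 800 + 350 = 1150
  van 5: 650 = 650
This matches the lower bound, so 5 is optimal.

5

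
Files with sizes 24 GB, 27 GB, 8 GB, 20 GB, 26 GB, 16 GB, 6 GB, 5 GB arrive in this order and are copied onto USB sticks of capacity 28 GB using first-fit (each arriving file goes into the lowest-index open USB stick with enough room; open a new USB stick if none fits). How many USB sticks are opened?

  24 → USB stick 1 (new)  [load 24/28]
  27 → USB stick 2 (new)  [load 27/28]
  8 → USB stick 3 (new)  [load 8/28]
  20 → USB stick 3  [load 28/28]
  26 → USB stick 4 (new)  [load 26/28]
  16 → USB stick 5 (new)  [load 16/28]
  6 → USB stick 5  [load 22/28]
  5 → USB stick 5  [load 27/28]
5 USB sticks opened.

5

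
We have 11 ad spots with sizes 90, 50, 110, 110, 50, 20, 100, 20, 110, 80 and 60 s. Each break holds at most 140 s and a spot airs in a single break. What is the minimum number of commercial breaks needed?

7

Total = 110 + 110 + 110 + 100 + 90 + 80 + 60 + 50 + 50 + 20 + 20 = 800 s.
Lower bound: ⌈800/140⌉ = 6 commercial breaks.
A packing using 7 commercial breaks:
  break 1: 110 + 20 = 130
  break 2: 110 + 20 = 130
  break 3: 110 = 110
  break 4: 100 = 100
  break 5: 90 + 50 = 140
  break 6: 80 + 60 = 140
  break 7: 50 = 50
No arrangement into 6 commercial breaks stays within capacity, so 7 is optimal.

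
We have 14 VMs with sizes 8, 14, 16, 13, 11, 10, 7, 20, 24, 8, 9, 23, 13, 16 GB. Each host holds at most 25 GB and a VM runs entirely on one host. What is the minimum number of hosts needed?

9

Total = 24 + 23 + 20 + 16 + 16 + 14 + 13 + 13 + 11 + 10 + 9 + 8 + 8 + 7 = 192 GB.
Lower bound: ⌈192/25⌉ = 8 hosts.
A packing using 9 hosts:
  host 1: 24 = 24
  host 2: 23 = 23
  host 3: 20 = 20
  host 4: 16 + 9 = 25
  host 5: 16 + 8 = 24
  host 6: 14 + 11 = 25
  host 7: 13 + 10 = 23
  host 8: 13 + 8 = 21
  host 9: 7 = 7
No arrangement into 8 hosts stays within capacity, so 9 is optimal.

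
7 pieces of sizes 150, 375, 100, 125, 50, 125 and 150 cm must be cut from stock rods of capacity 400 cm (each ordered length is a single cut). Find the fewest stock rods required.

3

Total = 375 + 150 + 150 + 125 + 125 + 100 + 50 = 1075 cm.
Lower bound: ⌈1075/400⌉ = 3 stock rods.
A packing using 3 stock rods:
  stock rod 1: 375 = 375
  stock rod 2: 150 + 150 + 100 = 400
  stock rod 3: 125 + 125 + 50 = 300
This matches the lower bound, so 3 is optimal.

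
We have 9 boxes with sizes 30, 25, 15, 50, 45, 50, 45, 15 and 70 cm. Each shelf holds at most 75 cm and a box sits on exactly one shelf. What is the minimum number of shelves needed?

5

Total = 70 + 50 + 50 + 45 + 45 + 30 + 25 + 15 + 15 = 345 cm.
Lower bound: ⌈345/75⌉ = 5 shelves.
A packing using 5 shelves:
  shelf 1: 70 = 70
  shelf 2: 50 + 25 = 75
  shelf 3: 50 + 15 = 65
  shelf 4: 45 + 30 = 75
  shelf 5: 45 + 15 = 60
This matches the lower bound, so 5 is optimal.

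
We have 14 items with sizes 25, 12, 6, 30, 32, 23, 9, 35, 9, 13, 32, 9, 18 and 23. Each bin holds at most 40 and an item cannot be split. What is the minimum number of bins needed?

Total = 35 + 32 + 32 + 30 + 25 + 23 + 23 + 18 + 13 + 12 + 9 + 9 + 9 + 6 = 276.
Lower bound: ⌈276/40⌉ = 7 bins.
A packing using 8 bins:
  bin 1: 35 = 35
  bin 2: 32 + 6 = 38
  bin 3: 32 = 32
  bin 4: 30 + 9 = 39
  bin 5: 25 + 13 = 38
  bin 6: 23 + 12 = 35
  bin 7: 23 + 9 = 32
  bin 8: 18 + 9 = 27
No arrangement into 7 bins stays within capacity, so 8 is optimal.

8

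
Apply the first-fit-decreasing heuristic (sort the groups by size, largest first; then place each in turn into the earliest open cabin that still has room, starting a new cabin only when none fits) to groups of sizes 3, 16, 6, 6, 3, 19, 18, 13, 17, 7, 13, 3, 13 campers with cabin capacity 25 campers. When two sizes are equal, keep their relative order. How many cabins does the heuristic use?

Sorted descending: 19, 18, 17, 16, 13, 13, 13, 7, 6, 6, 3, 3, 3.
  19 → cabin 1 (new)  [load 19/25]
  18 → cabin 2 (new)  [load 18/25]
  17 → cabin 3 (new)  [load 17/25]
  16 → cabin 4 (new)  [load 16/25]
  13 → cabin 5 (new)  [load 13/25]
  13 → cabin 6 (new)  [load 13/25]
  13 → cabin 7 (new)  [load 13/25]
  7 → cabin 2  [load 25/25]
  6 → cabin 1  [load 25/25]
  6 → cabin 3  [load 23/25]
  3 → cabin 4  [load 19/25]
  3 → cabin 4  [load 22/25]
  3 → cabin 4  [load 25/25]
7 cabins opened.

7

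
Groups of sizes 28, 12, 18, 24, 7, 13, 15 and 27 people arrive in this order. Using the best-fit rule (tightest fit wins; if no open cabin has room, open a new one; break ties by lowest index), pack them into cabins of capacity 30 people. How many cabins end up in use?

6

  28 → cabin 1 (new)  [load 28/30]
  12 → cabin 2 (new)  [load 12/30]
  18 → cabin 2  [load 30/30]
  24 → cabin 3 (new)  [load 24/30]
  7 → cabin 4 (new)  [load 7/30]
  13 → cabin 4  [load 20/30]
  15 → cabin 5 (new)  [load 15/30]
  27 → cabin 6 (new)  [load 27/30]
6 cabins opened.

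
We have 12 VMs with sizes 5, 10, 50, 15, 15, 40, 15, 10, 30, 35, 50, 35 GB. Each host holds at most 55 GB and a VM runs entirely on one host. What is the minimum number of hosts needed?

Total = 50 + 50 + 40 + 35 + 35 + 30 + 15 + 15 + 15 + 10 + 10 + 5 = 310 GB.
Lower bound: ⌈310/55⌉ = 6 hosts.
A packing using 6 hosts:
  host 1: 50 + 5 = 55
  host 2: 50 = 50
  host 3: 40 + 15 = 55
  host 4: 35 + 15 = 50
  host 5: 35 + 15 = 50
  host 6: 30 + 10 + 10 = 50
This matches the lower bound, so 6 is optimal.

6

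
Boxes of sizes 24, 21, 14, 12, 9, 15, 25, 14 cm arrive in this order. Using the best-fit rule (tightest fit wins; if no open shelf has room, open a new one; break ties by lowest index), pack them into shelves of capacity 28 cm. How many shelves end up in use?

  24 → shelf 1 (new)  [load 24/28]
  21 → shelf 2 (new)  [load 21/28]
  14 → shelf 3 (new)  [load 14/28]
  12 → shelf 3  [load 26/28]
  9 → shelf 4 (new)  [load 9/28]
  15 → shelf 4  [load 24/28]
  25 → shelf 5 (new)  [load 25/28]
  14 → shelf 6 (new)  [load 14/28]
6 shelves opened.

6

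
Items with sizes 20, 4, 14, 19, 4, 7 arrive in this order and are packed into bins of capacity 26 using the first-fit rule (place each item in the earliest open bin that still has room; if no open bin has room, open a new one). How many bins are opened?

  20 → bin 1 (new)  [load 20/26]
  4 → bin 1  [load 24/26]
  14 → bin 2 (new)  [load 14/26]
  19 → bin 3 (new)  [load 19/26]
  4 → bin 2  [load 18/26]
  7 → bin 2  [load 25/26]
3 bins opened.

3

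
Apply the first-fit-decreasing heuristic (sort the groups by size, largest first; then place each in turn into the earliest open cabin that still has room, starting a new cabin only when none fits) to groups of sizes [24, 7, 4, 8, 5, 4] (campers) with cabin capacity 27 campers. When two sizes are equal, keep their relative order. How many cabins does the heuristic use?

Sorted descending: 24, 8, 7, 5, 4, 4.
  24 → cabin 1 (new)  [load 24/27]
  8 → cabin 2 (new)  [load 8/27]
  7 → cabin 2  [load 15/27]
  5 → cabin 2  [load 20/27]
  4 → cabin 2  [load 24/27]
  4 → cabin 3 (new)  [load 4/27]
3 cabins opened.

3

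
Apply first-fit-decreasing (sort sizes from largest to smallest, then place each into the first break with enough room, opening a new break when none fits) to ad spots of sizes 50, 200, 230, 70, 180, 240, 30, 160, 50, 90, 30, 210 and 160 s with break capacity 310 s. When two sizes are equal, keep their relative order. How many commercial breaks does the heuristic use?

Sorted descending: 240, 230, 210, 200, 180, 160, 160, 90, 70, 50, 50, 30, 30.
  240 → break 1 (new)  [load 240/310]
  230 → break 2 (new)  [load 230/310]
  210 → break 3 (new)  [load 210/310]
  200 → break 4 (new)  [load 200/310]
  180 → break 5 (new)  [load 180/310]
  160 → break 6 (new)  [load 160/310]
  160 → break 7 (new)  [load 160/310]
  90 → break 3  [load 300/310]
  70 → break 1  [load 310/310]
  50 → break 2  [load 280/310]
  50 → break 4  [load 250/310]
  30 → break 2  [load 310/310]
  30 → break 4  [load 280/310]
7 commercial breaks opened.

7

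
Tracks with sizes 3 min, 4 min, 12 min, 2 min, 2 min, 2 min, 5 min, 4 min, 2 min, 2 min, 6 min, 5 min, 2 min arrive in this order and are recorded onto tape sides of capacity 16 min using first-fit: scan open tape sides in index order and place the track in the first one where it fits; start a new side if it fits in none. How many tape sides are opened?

4

  3 → side 1 (new)  [load 3/16]
  4 → side 1  [load 7/16]
  12 → side 2 (new)  [load 12/16]
  2 → side 1  [load 9/16]
  2 → side 1  [load 11/16]
  2 → side 1  [load 13/16]
  5 → side 3 (new)  [load 5/16]
  4 → side 2  [load 16/16]
  2 → side 1  [load 15/16]
  2 → side 3  [load 7/16]
  6 → side 3  [load 13/16]
  5 → side 4 (new)  [load 5/16]
  2 → side 3  [load 15/16]
4 tape sides opened.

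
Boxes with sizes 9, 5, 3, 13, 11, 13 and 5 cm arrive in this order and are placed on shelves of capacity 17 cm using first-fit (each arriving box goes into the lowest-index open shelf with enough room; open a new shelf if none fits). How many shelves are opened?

  9 → shelf 1 (new)  [load 9/17]
  5 → shelf 1  [load 14/17]
  3 → shelf 1  [load 17/17]
  13 → shelf 2 (new)  [load 13/17]
  11 → shelf 3 (new)  [load 11/17]
  13 → shelf 4 (new)  [load 13/17]
  5 → shelf 3  [load 16/17]
4 shelves opened.

4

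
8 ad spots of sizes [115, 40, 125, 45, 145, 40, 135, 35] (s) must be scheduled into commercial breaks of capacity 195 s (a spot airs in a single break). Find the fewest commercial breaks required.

4

Total = 145 + 135 + 125 + 115 + 45 + 40 + 40 + 35 = 680 s.
Lower bound: ⌈680/195⌉ = 4 commercial breaks.
A packing using 4 commercial breaks:
  break 1: 145 + 45 = 190
  break 2: 135 + 40 = 175
  break 3: 125 + 40 = 165
  break 4: 115 + 35 = 150
This matches the lower bound, so 4 is optimal.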